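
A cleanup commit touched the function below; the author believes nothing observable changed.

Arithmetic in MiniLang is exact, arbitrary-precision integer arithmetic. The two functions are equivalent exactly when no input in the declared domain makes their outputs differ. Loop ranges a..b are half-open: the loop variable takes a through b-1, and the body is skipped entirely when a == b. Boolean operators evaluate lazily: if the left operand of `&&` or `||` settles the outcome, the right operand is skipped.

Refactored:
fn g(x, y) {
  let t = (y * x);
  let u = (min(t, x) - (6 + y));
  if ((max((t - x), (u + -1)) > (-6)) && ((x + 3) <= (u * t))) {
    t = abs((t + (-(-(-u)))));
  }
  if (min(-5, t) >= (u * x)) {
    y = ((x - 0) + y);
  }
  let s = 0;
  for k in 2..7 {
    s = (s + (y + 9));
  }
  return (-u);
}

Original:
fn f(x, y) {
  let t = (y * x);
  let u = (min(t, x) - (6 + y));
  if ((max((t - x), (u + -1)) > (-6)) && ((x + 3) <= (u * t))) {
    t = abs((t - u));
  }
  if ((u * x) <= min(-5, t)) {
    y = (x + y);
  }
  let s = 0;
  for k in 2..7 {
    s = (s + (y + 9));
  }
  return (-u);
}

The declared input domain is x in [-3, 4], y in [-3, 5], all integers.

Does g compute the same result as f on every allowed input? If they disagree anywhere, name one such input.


Comparing the listings, the differences include: constant usage differs, arithmetic usage differs, comparison usage differs.
Spot check at x=1, y=4 — f: t = 4; u = -9; ((max((t - x), (u + -1)) > (-6)) && ((x + 3) <= (u * t))) -> false; ((u * x) <= min(-5, t)) -> true; y = 5; s = 0; [k=2]; s = 14; [k=3]; s = 28; [k=4]; s = 42; [k=5]; s = 56; [k=6]; s = 70; return 9. g: t = 4; u = -9; ((max((t - x), (u + -1)) > (-6)) && ((x + 3) <= (u * t))) -> false; (min(-5, t) >= (u * x)) -> true; y = 5; s = 0; [k=2]; s = 14; [k=3]; s = 28; [k=4]; s = 42; [k=5]; s = 56; [k=6]; s = 70; return 9. Both give 9.
Checked all 72 inputs in the declared domain: the outputs agree on every one.
verdict: equivalent


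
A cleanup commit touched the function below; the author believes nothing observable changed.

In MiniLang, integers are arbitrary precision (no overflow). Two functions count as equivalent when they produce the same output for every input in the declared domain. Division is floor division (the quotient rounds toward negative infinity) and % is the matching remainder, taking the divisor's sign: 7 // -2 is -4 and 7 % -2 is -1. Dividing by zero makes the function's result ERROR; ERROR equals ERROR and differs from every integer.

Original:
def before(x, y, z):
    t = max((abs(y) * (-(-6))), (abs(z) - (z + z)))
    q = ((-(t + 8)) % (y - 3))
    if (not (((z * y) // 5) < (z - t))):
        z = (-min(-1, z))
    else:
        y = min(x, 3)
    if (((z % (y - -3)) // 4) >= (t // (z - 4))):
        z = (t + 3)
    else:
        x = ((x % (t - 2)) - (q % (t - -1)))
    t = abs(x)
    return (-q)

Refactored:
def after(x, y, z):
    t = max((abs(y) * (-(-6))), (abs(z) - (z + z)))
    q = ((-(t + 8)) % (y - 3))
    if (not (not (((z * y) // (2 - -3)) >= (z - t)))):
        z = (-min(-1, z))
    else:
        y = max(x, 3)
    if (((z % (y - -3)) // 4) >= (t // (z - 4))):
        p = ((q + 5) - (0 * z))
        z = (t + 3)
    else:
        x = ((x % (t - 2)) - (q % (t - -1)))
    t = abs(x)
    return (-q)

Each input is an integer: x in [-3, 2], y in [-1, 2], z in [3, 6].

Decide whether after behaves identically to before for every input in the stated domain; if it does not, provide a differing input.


There is a counterexample at x=-3, y=-1, z=6: ERROR on one side, 2 on the other.
before: t=6, then q=-2, then (not (((z * y) // 5) < (z - t))) is false, then y=-3, then a zero divisor aborts: ERROR
after: t=6, then q=-2, then (not (not (((z * y) // (2 - -3)) >= (z - t)))) is false, then y=3, then (((z % (y - -3)) // 4) >= (t // (z - 4))) is false, then x=-4, then t=4, then returns 2
verdict: not equivalent; witness: x=-3, y=-1, z=6


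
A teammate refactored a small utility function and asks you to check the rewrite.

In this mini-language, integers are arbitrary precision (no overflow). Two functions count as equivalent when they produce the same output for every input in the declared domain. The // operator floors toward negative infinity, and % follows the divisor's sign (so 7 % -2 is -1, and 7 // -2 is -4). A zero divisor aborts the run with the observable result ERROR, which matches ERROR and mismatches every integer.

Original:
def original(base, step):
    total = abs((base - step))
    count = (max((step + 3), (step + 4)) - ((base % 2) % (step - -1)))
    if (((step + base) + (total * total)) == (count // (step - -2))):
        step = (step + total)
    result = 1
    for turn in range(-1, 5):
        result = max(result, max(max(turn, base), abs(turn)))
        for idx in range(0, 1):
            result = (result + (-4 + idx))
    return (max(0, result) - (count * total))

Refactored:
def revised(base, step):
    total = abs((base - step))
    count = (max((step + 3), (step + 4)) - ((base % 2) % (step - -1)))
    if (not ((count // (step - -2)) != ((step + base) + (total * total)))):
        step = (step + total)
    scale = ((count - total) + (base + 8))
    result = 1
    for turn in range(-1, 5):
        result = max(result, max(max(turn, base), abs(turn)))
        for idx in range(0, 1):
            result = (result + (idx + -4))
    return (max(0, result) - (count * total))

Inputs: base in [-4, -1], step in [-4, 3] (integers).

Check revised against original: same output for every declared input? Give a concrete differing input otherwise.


Equivalent — the differences include comparison usage differs, and constant usage differs, and boolean connective usage differs, and arithmetic usage differs, and local variable names differ, and statement counts differ, yet no declared input distinguishes the two.
As a probe, take base=-2, step=0: original runs total becomes 2; next count becomes 4; next (((step + base) + (total * total)) == (count // (step - -2))) evaluates to true; next step becomes 2; next result becomes 1; next at turn=-1:; next result becomes 1; next at idx=0:; next result becomes -3; next at turn=0:; next result becomes 0; next at idx=0:; next result becomes -4; next at turn=1:; next result becomes 1; next at idx=0:; next result becomes -3; next at turn=2:; next result becomes 2; next at idx=0:; next result becomes -2; next at turn=3:; next result becomes 3; next at idx=0:; next result becomes -1; next at turn=4:; next result becomes 4; next at idx=0:; next result becomes 0; next final value -8; revised runs total becomes 2; next count becomes 4; next (not ((count // (step - -2)) != ((step + base) + (total * total)))) evaluates to true; next step becomes 2; next scale becomes 8; next result becomes 1; next at turn=-1:; next result becomes 1; next at idx=0:; next result becomes -3; next at turn=0:; next result becomes 0; next at idx=0:; next result becomes -4; next at turn=1:; next result becomes 1; next at idx=0:; next result becomes -3; next at turn=2:; next result becomes 2; next at idx=0:; next result becomes -2; next at turn=3:; next result becomes 3; next at idx=0:; next result becomes -1; next at turn=4:; next result becomes 4; next at idx=0:; next result becomes 0; next final value -8; both end at -8.
Checked all 32 inputs in the declared domain: the outputs agree on every one.
verdict: equivalent


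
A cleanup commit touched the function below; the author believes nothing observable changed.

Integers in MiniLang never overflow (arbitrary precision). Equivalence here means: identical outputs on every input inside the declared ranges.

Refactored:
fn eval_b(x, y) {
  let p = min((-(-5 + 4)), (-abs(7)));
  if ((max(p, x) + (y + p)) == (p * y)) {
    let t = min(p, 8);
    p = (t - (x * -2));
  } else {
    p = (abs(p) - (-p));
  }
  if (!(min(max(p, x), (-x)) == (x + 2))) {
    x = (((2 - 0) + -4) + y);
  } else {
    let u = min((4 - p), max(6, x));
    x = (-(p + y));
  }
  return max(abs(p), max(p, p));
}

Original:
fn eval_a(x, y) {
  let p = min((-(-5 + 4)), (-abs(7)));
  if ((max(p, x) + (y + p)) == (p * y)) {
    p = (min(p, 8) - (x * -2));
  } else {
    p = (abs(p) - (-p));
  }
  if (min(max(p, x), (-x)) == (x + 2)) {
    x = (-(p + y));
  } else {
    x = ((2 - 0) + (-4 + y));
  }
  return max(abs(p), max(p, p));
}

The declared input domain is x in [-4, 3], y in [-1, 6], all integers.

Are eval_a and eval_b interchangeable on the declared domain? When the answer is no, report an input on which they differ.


Comparing the listings, the differences include: boolean connective usage differs; also min/max/abs usage differs; also statement counts differ; also local variable names differ; also constant usage differs; also arithmetic usage differs.
Spot check at x=3, y=4 — eval_a: p := -7 | ((max(p, x) + (y + p)) == (p * y)): false | p := 0 | (min(max(p, x), (-x)) == (x + 2)): false | x := 2 | result 0. eval_b: p := -7 | ((max(p, x) + (y + p)) == (p * y)): false | p := 0 | (!(min(max(p, x), (-x)) == (x + 2))): true | x := 2 | result 0. Both give 0.
Sweeping the whole domain (64 inputs) finds no disagreement.
verdict: equivalent


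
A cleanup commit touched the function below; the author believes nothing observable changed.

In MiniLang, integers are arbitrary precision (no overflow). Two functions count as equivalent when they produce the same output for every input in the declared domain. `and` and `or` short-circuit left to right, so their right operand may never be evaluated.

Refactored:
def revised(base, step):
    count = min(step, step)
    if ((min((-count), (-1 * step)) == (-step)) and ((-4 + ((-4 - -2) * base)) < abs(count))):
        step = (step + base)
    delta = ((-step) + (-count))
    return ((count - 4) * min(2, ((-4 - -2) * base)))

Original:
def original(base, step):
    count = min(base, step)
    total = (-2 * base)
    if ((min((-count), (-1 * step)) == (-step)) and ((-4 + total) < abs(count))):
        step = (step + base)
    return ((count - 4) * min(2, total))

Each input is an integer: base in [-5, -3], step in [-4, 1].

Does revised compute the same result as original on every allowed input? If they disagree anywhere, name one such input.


Take base=-5, step=-4.
original: count becomes -5; next total becomes 10; next ((min((-count), (-1 * step)) == (-step)) and ((-4 + total) < abs(count))) evaluates to false; next final value -18
revised: count becomes -4; next ((min((-count), (-1 * step)) == (-step)) and ((-4 + ((-4 - -2) * base)) < abs(count))) evaluates to false; next delta becomes 8; next final value -16
-18 against -16: the behavior changed.
verdict: not equivalent; witness: base=-5, step=-4


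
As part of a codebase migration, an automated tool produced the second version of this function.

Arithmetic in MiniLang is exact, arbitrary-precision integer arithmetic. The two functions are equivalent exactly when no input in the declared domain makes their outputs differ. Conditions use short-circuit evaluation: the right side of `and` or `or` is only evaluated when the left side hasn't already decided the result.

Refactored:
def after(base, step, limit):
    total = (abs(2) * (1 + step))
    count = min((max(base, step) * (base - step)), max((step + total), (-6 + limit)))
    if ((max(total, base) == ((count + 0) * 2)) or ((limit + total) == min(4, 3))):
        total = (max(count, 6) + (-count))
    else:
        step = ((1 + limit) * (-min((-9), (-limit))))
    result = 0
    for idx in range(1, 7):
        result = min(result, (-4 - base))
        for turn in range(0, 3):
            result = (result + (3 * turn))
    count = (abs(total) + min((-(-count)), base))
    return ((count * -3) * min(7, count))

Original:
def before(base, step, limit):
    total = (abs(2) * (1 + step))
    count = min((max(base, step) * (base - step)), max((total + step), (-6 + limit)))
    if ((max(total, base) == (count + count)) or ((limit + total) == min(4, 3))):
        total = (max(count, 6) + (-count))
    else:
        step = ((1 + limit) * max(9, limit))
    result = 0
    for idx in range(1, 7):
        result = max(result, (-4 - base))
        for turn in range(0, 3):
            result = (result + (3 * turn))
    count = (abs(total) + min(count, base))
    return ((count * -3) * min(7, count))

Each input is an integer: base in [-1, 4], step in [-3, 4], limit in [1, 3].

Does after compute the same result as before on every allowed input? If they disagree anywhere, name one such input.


Equivalent. The suspicious edit (`max(result, (-4 - base))` became `min(result, (-4 - base))`) never changes the result for any input inside the declared domain.
Every one of the 144 inputs gives matching results.
As a probe, take base=2, step=-3, limit=1: before runs total=-4, then count=-5, then ((max(total, base) == (count + count)) or ((limit + total) == min(4, 3))) is false, then step=18, then result=0, then (idx=1), then result=0, then (turn=0), then result=0, then (turn=1), then result=3, then (turn=2), then result=9, then (idx=2), then result=9, then (turn=0), then result=9, then (turn=1), then result=12, then (turn=2), then result=18, then (idx=3), then result=18, then (turn=0), then result=18, then (turn=1), then result=21, then (turn=2), then result=27, then (idx=4), then result=27, then (turn=0), then result=27, then (turn=1), then result=30, then (turn=2), then result=36, then (idx=5), then result=36, then (turn=0), then result=36, then (turn=1), then result=39, then (turn=2), then result=45, then (idx=6), then result=45, then (turn=0), then result=45, then (turn=1), then result=48, then (turn=2), then result=54, then count=-1, then returns -3; after runs total=-4, then count=-5, then ((max(total, base) == ((count + 0) * 2)) or ((limit + total) == min(4, 3))) is false, then step=18, then result=0, then (idx=1), then result=-6, then (turn=0), then result=-6, then (turn=1), then result=-3, then (turn=2), then result=3, then (idx=2), then result=-6, then (turn=0), then result=-6, then (turn=1), then result=-3, then (turn=2), then result=3, then (idx=3), then result=-6, then (turn=0), then result=-6, then (turn=1), then result=-3, then (turn=2), then result=3, then (idx=4), then result=-6, then (turn=0), then result=-6, then (turn=1), then result=-3, then (turn=2), then result=3, then (idx=5), then result=-6, then (turn=0), then result=-6, then (turn=1), then result=-3, then (turn=2), then result=3, then (idx=6), then result=-6, then (turn=0), then result=-6, then (turn=1), then result=-3, then (turn=2), then result=3, then count=-1, then returns -3; both end at -3.
verdict: equivalent


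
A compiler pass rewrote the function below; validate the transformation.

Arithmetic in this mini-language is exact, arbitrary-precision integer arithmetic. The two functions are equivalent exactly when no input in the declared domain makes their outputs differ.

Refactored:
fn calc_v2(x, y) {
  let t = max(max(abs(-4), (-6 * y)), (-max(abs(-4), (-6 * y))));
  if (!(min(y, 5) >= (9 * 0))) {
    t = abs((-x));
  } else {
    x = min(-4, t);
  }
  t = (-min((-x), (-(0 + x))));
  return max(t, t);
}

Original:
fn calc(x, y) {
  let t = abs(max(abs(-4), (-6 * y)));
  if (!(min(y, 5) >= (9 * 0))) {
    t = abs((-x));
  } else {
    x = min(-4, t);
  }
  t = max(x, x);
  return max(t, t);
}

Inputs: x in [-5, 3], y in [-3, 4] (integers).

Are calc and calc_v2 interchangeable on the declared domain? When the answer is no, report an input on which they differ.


Changes here: constant usage differs, min/max/abs usage differs, arithmetic usage differs; the full 72-point sweep finds no disagreement.
verdict: equivalent


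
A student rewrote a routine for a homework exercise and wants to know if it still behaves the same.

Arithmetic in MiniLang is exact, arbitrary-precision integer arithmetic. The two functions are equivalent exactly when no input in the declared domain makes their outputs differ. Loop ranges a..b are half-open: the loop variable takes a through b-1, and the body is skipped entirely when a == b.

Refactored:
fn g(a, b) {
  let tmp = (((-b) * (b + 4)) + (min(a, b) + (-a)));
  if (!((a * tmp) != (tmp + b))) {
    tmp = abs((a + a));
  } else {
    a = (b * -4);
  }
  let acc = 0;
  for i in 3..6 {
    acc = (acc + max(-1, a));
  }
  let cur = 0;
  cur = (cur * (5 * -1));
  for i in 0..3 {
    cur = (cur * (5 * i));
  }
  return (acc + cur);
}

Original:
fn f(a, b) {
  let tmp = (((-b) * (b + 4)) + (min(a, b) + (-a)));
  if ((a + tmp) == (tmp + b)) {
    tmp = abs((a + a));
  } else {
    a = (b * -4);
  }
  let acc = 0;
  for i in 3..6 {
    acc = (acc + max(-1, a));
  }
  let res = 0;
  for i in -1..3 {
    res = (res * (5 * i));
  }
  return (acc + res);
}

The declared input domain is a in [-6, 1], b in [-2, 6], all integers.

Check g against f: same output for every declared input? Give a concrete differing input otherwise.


Evaluate both at a=-6, b=0.
f: tmp := 0 | ((a + tmp) == (tmp + b)): false | a := 0 | acc := 0 | iter i=3: | acc := 0 | iter i=4: | acc := 0 | iter i=5: | acc := 0 | res := 0 | iter i=-1: | res := 0 | iter i=0: | res := 0 | iter i=1: | res := 0 | iter i=2: | res := 0 | result 0
g: tmp := 0 | (!((a * tmp) != (tmp + b))): true | tmp := 12 | acc := 0 | iter i=3: | acc := -1 | iter i=4: | acc := -2 | iter i=5: | acc := -3 | cur := 0 | cur := 0 | iter i=0: | cur := 0 | iter i=1: | cur := 0 | iter i=2: | cur := 0 | result -3
0 != -3, so the rewrite changes behavior.
verdict: not equivalent; witness: a=-6, b=0


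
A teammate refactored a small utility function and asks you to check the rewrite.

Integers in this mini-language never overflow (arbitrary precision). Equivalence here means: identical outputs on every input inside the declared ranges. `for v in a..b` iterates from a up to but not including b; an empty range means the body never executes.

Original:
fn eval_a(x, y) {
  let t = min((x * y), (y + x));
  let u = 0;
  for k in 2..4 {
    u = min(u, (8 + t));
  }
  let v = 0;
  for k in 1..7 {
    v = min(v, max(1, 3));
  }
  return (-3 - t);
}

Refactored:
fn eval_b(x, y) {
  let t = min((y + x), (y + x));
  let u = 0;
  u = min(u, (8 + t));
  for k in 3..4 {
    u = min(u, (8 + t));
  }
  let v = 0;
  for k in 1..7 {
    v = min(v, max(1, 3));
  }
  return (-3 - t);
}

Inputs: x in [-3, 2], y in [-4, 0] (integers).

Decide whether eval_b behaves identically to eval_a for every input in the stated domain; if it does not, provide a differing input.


Evaluate both at x=1, y=-4.
eval_a: t becomes -4; next u becomes 0; next at k=2:; next u becomes 0; next at k=3:; next u becomes 0; next v becomes 0; next at k=1:; next v becomes 0; next at k=2:; next v becomes 0; next at k=3:; next v becomes 0; next at k=4:; next v becomes 0; next at k=5:; next v becomes 0; next at k=6:; next v becomes 0; next final value 1
eval_b: t becomes -3; next u becomes 0; next u becomes 0; next at k=3:; next u becomes 0; next v becomes 0; next at k=1:; next v becomes 0; next at k=2:; next v becomes 0; next at k=3:; next v becomes 0; next at k=4:; next v becomes 0; next at k=5:; next v becomes 0; next at k=6:; next v becomes 0; next final value 0
1 and 0 differ, so these are not the same function on this domain.
verdict: not equivalent; witness: x=1, y=-4


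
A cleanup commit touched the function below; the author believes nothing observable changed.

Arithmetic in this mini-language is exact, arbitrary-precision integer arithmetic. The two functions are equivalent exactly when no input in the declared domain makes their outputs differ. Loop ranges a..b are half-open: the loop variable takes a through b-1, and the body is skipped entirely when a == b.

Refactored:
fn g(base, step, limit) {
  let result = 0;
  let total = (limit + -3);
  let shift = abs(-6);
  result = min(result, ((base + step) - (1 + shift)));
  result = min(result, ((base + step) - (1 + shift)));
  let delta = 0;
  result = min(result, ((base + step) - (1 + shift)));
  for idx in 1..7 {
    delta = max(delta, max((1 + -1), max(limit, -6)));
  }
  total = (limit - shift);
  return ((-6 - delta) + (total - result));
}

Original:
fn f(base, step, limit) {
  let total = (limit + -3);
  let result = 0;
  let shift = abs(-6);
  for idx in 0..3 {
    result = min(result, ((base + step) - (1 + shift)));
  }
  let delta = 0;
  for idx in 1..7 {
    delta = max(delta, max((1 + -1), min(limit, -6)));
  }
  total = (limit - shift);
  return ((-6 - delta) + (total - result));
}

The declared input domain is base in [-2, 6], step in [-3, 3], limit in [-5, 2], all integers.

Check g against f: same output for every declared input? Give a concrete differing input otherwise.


Consider the input base=-2, step=-3, limit=1.
f: total := -2 | result := 0 | shift := 6 | iter idx=0: | result := -12 | iter idx=1: | result := -12 | iter idx=2: | result := -12 | delta := 0 | iter idx=1: | delta := 0 | iter idx=2: | delta := 0 | iter idx=3: | delta := 0 | iter idx=4: | delta := 0 | iter idx=5: | delta := 0 | iter idx=6: | delta := 0 | total := -5 | result 1
g: result := 0 | total := -2 | shift := 6 | result := -12 | result := -12 | delta := 0 | result := -12 | iter idx=1: | delta := 1 | iter idx=2: | delta := 1 | iter idx=3: | delta := 1 | iter idx=4: | delta := 1 | iter idx=5: | delta := 1 | iter idx=6: | delta := 1 | total := -5 | result 0
1 and 0 differ, so these are not the same function on this domain.
verdict: not equivalent; witness: base=-2, step=-3, limit=1


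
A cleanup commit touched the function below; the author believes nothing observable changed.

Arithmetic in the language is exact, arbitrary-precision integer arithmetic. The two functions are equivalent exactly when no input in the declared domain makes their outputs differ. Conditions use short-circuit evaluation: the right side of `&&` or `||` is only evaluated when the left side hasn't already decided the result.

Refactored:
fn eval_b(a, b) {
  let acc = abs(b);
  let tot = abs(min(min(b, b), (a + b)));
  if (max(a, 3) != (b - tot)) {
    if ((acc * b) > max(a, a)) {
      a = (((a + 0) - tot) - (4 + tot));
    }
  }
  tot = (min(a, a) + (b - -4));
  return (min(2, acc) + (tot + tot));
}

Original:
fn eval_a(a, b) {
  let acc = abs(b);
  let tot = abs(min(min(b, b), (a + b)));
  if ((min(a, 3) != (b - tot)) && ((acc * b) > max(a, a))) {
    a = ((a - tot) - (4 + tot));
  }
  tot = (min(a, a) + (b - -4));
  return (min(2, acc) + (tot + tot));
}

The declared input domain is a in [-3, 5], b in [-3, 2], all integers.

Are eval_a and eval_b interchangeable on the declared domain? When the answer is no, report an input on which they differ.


Try a=-3, b=0.
eval_a: acc=0, then tot=3, then ((min(a, 3) != (b - tot)) && ((acc * b) > max(a, a))) is false, then tot=1, then returns 2
eval_b: acc=0, then tot=3, then (max(a, 3) != (b - tot)) is true, then ((acc * b) > max(a, a)) is true, then a=-13, then tot=-9, then returns -18
2 against -18: the behavior changed.
verdict: not equivalent; witness: a=-3, b=0


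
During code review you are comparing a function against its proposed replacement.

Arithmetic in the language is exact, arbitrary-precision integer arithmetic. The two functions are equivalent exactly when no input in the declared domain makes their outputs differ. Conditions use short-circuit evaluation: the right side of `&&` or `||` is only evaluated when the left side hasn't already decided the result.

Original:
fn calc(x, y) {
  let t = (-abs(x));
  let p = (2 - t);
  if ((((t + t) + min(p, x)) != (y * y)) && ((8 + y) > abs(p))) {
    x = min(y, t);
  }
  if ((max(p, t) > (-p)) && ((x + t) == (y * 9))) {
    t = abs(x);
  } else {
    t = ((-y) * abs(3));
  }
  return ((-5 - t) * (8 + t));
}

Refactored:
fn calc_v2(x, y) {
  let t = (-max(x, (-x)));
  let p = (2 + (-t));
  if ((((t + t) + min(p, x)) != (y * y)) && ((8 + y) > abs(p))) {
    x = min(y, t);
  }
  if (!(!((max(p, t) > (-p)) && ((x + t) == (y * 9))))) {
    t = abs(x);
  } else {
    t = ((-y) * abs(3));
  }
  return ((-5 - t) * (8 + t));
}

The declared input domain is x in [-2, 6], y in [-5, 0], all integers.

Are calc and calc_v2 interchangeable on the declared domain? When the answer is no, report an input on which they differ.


Although boolean connective usage differs; and arithmetic usage differs; and min/max/abs usage differs, 54/54 inputs agree.
verdict: equivalent


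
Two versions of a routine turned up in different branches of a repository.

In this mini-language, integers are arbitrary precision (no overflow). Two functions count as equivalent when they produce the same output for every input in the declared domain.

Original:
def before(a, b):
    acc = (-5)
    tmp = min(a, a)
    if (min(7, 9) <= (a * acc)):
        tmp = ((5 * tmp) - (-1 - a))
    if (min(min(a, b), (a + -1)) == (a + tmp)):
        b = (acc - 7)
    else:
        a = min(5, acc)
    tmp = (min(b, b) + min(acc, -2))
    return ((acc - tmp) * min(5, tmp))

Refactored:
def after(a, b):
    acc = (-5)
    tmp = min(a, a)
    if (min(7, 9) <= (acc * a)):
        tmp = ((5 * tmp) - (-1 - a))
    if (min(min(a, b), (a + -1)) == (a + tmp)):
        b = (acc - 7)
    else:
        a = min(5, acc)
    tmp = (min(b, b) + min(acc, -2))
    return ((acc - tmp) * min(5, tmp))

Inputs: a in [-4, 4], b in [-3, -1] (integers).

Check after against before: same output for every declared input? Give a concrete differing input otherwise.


Behavior is preserved: although same computation, different form, the outputs never diverge.
One worked example (a=-2, b=-3) — before: acc = -5; tmp = -2; (min(7, 9) <= (a * acc)) -> true; tmp = -11; (min(min(a, b), (a + -1)) == (a + tmp)) -> false; a = -5; tmp = -8; return -24; after: acc = -5; tmp = -2; (min(7, 9) <= (acc * a)) -> true; tmp = -11; (min(min(a, b), (a + -1)) == (a + tmp)) -> false; a = -5; tmp = -8; return -24; agreement on -24.
Every one of the 27 inputs gives matching results.
verdict: equivalent


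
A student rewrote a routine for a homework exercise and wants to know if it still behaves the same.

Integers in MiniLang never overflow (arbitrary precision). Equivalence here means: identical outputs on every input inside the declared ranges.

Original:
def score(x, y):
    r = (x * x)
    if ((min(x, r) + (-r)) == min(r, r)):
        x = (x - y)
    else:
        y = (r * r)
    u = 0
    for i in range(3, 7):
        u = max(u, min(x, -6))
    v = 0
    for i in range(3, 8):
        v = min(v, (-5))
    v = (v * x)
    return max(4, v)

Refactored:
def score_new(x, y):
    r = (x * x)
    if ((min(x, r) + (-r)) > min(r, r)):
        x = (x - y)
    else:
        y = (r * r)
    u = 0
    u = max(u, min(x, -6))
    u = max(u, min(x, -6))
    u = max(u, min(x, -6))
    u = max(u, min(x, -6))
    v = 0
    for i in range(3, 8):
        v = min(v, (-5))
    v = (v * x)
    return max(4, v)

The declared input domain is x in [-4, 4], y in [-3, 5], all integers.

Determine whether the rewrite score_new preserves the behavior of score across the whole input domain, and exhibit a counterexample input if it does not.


Consider the input x=0, y=1.
score: r := 0 | ((min(x, r) + (-r)) == min(r, r)): true | x := -1 | u := 0 | iter i=3: | u := 0 | iter i=4: | u := 0 | iter i=5: | u := 0 | iter i=6: | u := 0 | v := 0 | iter i=3: | v := -5 | iter i=4: | v := -5 | iter i=5: | v := -5 | iter i=6: | v := -5 | iter i=7: | v := -5 | v := 5 | result 5
score_new: r := 0 | ((min(x, r) + (-r)) > min(r, r)): false | y := 0 | u := 0 | u := 0 | u := 0 | u := 0 | u := 0 | v := 0 | iter i=3: | v := -5 | iter i=4: | v := -5 | iter i=5: | v := -5 | iter i=6: | v := -5 | iter i=7: | v := -5 | v := 0 | result 4
5 against 4: the behavior changed.
verdict: not equivalent; witness: x=0, y=1


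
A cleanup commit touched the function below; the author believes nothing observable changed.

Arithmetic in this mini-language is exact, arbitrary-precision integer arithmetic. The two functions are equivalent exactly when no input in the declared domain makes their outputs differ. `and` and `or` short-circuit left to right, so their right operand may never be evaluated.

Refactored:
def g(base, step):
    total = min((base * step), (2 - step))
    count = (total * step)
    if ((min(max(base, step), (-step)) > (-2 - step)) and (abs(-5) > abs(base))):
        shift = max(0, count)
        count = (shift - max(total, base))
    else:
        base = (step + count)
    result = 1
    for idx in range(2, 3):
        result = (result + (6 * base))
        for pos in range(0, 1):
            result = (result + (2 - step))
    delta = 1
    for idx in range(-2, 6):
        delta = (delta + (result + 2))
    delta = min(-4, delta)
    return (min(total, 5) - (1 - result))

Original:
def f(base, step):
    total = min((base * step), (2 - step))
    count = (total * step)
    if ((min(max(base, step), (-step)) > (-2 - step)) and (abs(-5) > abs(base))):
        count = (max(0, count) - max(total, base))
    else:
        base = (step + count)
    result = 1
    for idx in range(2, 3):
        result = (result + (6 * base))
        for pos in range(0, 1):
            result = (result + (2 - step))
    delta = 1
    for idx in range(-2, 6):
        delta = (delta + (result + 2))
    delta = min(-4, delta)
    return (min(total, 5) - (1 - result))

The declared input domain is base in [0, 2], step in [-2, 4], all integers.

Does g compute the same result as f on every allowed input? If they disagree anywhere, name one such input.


Behavior is preserved: although local variable names differ, plus statement counts differ, the outputs never diverge.
Spot check at base=0, step=-1 — f: total becomes 0; next count becomes 0; next ((min(max(base, step), (-step)) > (-2 - step)) and (abs(-5) > abs(base))) evaluates to true; next count becomes 0; next result becomes 1; next at idx=2:; next result becomes 1; next at pos=0:; next result becomes 4; next delta becomes 1; next at idx=-2:; next delta becomes 7; next at idx=-1:; next delta becomes 13; next at idx=0:; next delta becomes 19; next at idx=1:; next delta becomes 25; next at idx=2:; next delta becomes 31; next at idx=3:; next delta becomes 37; next at idx=4:; next delta becomes 43; next at idx=5:; next delta becomes 49; next delta becomes -4; next final value 3. g: total becomes 0; next count becomes 0; next ((min(max(base, step), (-step)) > (-2 - step)) and (abs(-5) > abs(base))) evaluates to true; next shift becomes 0; next count becomes 0; next result becomes 1; next at idx=2:; next result becomes 1; next at pos=0:; next result becomes 4; next delta becomes 1; next at idx=-2:; next delta becomes 7; next at idx=-1:; next delta becomes 13; next at idx=0:; next delta becomes 19; next at idx=1:; next delta becomes 25; next at idx=2:; next delta becomes 31; next at idx=3:; next delta becomes 37; next at idx=4:; next delta becomes 43; next at idx=5:; next delta becomes 49; next delta becomes -4; next final value 3. Both give 3.
Sweeping the whole domain (21 inputs) finds no disagreement.
verdict: equivalent


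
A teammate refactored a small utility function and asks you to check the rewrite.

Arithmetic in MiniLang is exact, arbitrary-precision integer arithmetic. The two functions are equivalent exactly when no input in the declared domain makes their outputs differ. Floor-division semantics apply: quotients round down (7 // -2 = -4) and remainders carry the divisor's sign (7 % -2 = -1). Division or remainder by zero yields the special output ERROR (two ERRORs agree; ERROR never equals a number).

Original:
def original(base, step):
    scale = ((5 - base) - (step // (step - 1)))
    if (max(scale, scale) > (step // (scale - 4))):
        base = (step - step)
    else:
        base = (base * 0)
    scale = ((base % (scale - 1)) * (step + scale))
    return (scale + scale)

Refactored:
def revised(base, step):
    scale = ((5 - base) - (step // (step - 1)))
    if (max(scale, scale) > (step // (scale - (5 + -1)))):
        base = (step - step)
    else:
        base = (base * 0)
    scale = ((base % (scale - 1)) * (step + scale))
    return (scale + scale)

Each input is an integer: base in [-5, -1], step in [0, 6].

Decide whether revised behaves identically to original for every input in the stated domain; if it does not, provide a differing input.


The two are interchangeable: constant usage differs; and arithmetic usage differs, and every declared input agrees.
One worked example (base=-5, step=6) — original: scale := 9 | (max(scale, scale) > (step // (scale - 4))): true | base := 0 | scale := 0 | result 0; revised: scale := 9 | (max(scale, scale) > (step // (scale - (5 + -1)))): true | base := 0 | scale := 0 | result 0; agreement on 0.
Checked all 35 inputs in the declared domain: the outputs agree on every one.
verdict: equivalent


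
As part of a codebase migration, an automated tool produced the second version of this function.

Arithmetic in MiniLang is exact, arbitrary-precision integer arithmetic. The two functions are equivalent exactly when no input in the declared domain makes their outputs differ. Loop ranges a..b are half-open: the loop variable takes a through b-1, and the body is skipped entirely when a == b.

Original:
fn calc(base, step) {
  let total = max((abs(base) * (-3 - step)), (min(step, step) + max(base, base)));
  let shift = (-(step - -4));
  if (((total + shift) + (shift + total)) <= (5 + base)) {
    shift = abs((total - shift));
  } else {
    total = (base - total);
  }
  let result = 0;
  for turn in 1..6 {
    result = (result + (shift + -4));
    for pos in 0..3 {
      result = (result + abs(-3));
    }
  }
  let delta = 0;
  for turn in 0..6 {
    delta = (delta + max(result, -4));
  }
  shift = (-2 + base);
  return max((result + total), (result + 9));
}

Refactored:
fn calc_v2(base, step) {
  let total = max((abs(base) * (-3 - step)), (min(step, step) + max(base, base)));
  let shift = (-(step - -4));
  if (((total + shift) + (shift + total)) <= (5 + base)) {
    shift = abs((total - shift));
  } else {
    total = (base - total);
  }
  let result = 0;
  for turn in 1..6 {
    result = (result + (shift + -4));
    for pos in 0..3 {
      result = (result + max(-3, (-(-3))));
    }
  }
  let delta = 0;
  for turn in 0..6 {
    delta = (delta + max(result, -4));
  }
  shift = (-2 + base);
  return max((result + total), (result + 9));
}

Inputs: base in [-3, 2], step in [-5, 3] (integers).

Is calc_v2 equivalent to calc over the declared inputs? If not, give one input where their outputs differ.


Side by side, the visible changes include: constant usage differs, min/max/abs usage differs.
As a probe, take base=0, step=-1: calc runs total=0, then shift=-3, then (((total + shift) + (shift + total)) <= (5 + base)) is true, then shift=3, then result=0, then (turn=1), then result=-1, then (pos=0), then result=2, then (pos=1), then result=5, then (pos=2), then result=8, then (turn=2), then result=7, then (pos=0), then result=10, then (pos=1), then result=13, then (pos=2), then result=16, then (turn=3), then result=15, then (pos=0), then result=18, then (pos=1), then result=21, then (pos=2), then result=24, then (turn=4), then result=23, then (pos=0), then result=26, then (pos=1), then result=29, then (pos=2), then result=32, then (turn=5), then result=31, then (pos=0), then result=34, then (pos=1), then result=37, then (pos=2), then result=40, then delta=0, then (turn=0), then delta=40, then (turn=1), then delta=80, then (turn=2), then delta=120, then (turn=3), then delta=160, then (turn=4), then delta=200, then (turn=5), then delta=240, then shift=-2, then returns 49; calc_v2 runs total=0, then shift=-3, then (((total + shift) + (shift + total)) <= (5 + base)) is true, then shift=3, then result=0, then (turn=1), then result=-1, then (pos=0), then result=2, then (pos=1), then result=5, then (pos=2), then result=8, then (turn=2), then result=7, then (pos=0), then result=10, then (pos=1), then result=13, then (pos=2), then result=16, then (turn=3), then result=15, then (pos=0), then result=18, then (pos=1), then result=21, then (pos=2), then result=24, then (turn=4), then result=23, then (pos=0), then result=26, then (pos=1), then result=29, then (pos=2), then result=32, then (turn=5), then result=31, then (pos=0), then result=34, then (pos=1), then result=37, then (pos=2), then result=40, then delta=0, then (turn=0), then delta=40, then (turn=1), then delta=80, then (turn=2), then delta=120, then (turn=3), then delta=160, then (turn=4), then delta=200, then (turn=5), then delta=240, then shift=-2, then returns 49; both end at 49.
An exhaustive pass over the 54 declared inputs shows identical outputs.
verdict: equivalent


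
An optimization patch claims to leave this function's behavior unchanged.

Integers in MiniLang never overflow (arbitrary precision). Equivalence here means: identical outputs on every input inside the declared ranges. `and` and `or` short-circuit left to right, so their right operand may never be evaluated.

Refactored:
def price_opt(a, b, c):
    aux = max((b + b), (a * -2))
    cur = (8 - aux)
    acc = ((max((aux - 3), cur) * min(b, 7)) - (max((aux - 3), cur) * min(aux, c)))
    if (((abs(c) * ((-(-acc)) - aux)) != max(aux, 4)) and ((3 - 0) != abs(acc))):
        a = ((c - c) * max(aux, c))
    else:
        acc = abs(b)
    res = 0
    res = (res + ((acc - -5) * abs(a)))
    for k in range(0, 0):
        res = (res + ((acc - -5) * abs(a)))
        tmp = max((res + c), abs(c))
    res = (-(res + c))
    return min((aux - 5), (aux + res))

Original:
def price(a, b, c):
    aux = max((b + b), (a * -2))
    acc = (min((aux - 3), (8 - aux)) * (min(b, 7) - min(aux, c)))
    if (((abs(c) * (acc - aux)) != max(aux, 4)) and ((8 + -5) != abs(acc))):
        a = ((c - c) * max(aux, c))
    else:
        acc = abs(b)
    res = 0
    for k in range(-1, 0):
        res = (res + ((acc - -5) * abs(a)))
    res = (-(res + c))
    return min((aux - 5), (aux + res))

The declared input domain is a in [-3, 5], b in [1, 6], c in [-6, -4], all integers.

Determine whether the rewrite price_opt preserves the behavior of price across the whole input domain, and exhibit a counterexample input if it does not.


Input a=-2, b=1, c=-4: -4 from price versus -1 from price_opt.
verdict: not equivalent; witness: a=-2, b=1, c=-4


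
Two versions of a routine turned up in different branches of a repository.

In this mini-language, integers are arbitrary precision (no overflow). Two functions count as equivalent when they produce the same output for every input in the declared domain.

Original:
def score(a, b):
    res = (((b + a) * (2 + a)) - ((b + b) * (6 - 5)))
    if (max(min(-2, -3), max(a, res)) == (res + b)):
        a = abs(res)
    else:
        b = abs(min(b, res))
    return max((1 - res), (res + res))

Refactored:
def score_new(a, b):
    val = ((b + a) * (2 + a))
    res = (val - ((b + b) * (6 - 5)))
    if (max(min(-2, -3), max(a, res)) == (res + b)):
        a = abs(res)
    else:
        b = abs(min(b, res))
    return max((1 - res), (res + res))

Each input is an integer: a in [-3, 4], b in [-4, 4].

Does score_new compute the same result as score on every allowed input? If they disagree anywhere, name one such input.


Comparing the listings, the differences include: local variable names differ, statement counts differ.
One worked example (a=2, b=-2) — score: res = 4; (max(min(-2, -3), max(a, res)) == (res + b)) -> false; b = 2; return 8; score_new: val = 0; res = 4; (max(min(-2, -3), max(a, res)) == (res + b)) -> false; b = 2; return 8; agreement on 8.
Sweeping the whole domain (72 inputs) finds no disagreement.
verdict: equivalent


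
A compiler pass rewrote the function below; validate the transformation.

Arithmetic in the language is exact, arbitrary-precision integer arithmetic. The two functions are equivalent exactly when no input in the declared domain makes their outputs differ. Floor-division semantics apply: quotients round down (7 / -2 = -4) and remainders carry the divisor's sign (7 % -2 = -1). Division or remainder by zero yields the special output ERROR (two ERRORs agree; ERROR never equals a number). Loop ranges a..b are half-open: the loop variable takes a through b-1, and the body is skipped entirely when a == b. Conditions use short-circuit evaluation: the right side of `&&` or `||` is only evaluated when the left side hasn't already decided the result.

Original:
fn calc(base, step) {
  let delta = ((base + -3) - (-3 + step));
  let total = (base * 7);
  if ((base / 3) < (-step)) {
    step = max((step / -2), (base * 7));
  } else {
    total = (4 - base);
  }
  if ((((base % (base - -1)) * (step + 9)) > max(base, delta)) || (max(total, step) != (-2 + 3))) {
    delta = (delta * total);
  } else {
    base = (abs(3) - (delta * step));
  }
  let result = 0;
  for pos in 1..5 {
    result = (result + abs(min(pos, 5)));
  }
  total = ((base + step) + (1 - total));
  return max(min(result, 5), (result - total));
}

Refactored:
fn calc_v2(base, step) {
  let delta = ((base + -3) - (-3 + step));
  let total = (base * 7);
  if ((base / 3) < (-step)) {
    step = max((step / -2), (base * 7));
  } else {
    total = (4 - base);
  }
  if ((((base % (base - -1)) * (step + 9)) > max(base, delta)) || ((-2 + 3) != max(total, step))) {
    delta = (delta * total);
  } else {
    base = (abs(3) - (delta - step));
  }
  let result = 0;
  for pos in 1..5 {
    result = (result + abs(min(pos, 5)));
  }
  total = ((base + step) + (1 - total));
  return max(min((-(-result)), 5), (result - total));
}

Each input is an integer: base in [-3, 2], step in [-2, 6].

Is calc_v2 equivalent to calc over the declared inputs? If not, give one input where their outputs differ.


base=0, step=-2 yields 7 from calc but 6 from calc_v2.
verdict: not equivalent; witness: base=0, step=-2
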